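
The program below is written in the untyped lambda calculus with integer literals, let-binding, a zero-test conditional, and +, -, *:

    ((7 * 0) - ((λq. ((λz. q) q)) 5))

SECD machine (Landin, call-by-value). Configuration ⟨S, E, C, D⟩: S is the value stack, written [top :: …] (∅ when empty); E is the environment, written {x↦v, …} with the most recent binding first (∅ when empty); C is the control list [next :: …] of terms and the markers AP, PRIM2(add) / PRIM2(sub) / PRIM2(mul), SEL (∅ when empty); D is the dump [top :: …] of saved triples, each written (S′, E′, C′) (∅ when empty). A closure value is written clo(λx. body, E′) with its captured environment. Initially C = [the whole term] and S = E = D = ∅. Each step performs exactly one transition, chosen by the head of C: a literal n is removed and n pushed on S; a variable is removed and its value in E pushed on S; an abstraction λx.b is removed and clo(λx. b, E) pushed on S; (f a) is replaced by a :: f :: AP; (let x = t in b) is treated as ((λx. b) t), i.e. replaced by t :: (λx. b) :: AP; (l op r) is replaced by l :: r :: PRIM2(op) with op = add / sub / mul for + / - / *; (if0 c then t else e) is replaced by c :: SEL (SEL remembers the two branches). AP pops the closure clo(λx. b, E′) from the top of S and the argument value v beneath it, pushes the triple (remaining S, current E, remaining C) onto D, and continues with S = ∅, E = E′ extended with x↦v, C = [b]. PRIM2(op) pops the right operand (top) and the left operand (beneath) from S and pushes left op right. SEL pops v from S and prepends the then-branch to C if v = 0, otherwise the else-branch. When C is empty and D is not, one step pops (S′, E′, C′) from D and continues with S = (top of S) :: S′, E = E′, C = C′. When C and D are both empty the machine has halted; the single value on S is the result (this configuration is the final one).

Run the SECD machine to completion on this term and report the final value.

Answer: -5

Execution trace:
0. ⟨S=∅; E=∅; C=[((7 * 0) - ((λq. ((λz. q) q)) 5))]; D=∅⟩
1. ⟨S=∅; E=∅; C=[(7 * 0) :: ((λq. ((λz. q) q)) 5) :: PRIM2(sub)]; D=∅⟩
2. ⟨S=∅; E=∅; C=[7 :: 0 :: PRIM2(mul) :: ((λq. ((λz. q) q)) 5) :: PRIM2(sub)]; D=∅⟩
3. ⟨S=[7]; E=∅; C=[0 :: PRIM2(mul) :: ((λq. ((λz. q) q)) 5) :: PRIM2(sub)]; D=∅⟩
4. ⟨S=[0 :: 7]; E=∅; C=[PRIM2(mul) :: ((λq. ((λz. q) q)) 5) :: PRIM2(sub)]; D=∅⟩
5. ⟨S=[0]; E=∅; C=[((λq. ((λz. q) q)) 5) :: PRIM2(sub)]; D=∅⟩
6. ⟨S=[0]; E=∅; C=[5 :: (λq. ((λz. q) q)) :: AP :: PRIM2(sub)]; D=∅⟩
7. ⟨S=[5 :: 0]; E=∅; C=[(λq. ((λz. q) q)) :: AP :: PRIM2(sub)]; D=∅⟩
8. ⟨S=[clo(λq. ((λz. q) q), ∅) :: 5 :: 0]; E=∅; C=[AP :: PRIM2(sub)]; D=∅⟩
9. ⟨S=∅; E={q↦5}; C=[((λz. q) q)]; D=[([0], ∅, [PRIM2(sub)])]⟩
10. ⟨S=∅; E={q↦5}; C=[q :: (λz. q) :: AP]; D=[([0], ∅, [PRIM2(sub)])]⟩
11. ⟨S=[5]; E={q↦5}; C=[(λz. q) :: AP]; D=[([0], ∅, [PRIM2(sub)])]⟩
12. ⟨S=[clo(λz. q, {q↦5}) :: 5]; E={q↦5}; C=[AP]; D=[([0], ∅, [PRIM2(sub)])]⟩
13. ⟨S=∅; E={z↦5, q↦5}; C=[q]; D=[(∅, {q↦5}, ∅) :: ([0], ∅, [PRIM2(sub)])]⟩
14. ⟨S=[5]; E={z↦5, q↦5}; C=∅; D=[(∅, {q↦5}, ∅) :: ([0], ∅, [PRIM2(sub)])]⟩
15. ⟨S=[5]; E={q↦5}; C=∅; D=[([0], ∅, [PRIM2(sub)])]⟩
16. ⟨S=[5 :: 0]; E=∅; C=[PRIM2(sub)]; D=∅⟩
17. ⟨S=[-5]; E=∅; C=∅; D=∅⟩
→ final value -5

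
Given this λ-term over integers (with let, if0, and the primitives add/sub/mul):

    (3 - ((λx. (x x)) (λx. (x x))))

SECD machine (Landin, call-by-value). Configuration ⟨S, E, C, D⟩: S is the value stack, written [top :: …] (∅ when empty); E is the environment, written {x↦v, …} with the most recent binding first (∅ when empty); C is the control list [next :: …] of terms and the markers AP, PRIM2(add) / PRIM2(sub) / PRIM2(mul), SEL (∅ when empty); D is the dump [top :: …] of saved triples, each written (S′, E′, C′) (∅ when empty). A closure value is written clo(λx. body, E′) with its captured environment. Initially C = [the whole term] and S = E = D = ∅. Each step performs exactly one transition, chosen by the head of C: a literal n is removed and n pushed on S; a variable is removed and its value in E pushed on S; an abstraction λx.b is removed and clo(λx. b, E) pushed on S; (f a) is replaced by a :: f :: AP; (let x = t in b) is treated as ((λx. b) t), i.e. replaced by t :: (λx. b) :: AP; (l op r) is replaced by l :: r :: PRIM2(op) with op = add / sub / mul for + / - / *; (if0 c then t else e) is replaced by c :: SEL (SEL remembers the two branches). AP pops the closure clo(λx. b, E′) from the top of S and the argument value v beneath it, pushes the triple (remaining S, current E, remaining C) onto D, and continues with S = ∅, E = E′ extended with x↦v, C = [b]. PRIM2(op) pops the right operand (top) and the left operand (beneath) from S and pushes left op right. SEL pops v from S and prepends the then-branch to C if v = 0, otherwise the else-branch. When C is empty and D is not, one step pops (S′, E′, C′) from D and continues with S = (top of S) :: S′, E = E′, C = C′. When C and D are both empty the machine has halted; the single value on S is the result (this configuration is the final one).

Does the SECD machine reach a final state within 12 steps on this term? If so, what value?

Answer: DIVERGES (no final state within 12 steps)

Execution trace:
0. <S=∅, E=∅, C=[(3 - ((λx. (x x)) (λx. (x x))))], D=∅>
1. <S=∅, E=∅, C=[3 :: ((λx. (x x)) (λx. (x x))) :: PRIM2(sub)], D=∅>
2. <S=[3], E=∅, C=[((λx. (x x)) (λx. (x x))) :: PRIM2(sub)], D=∅>
3. <S=[3], E=∅, C=[(λx. (x x)) :: (λx. (x x)) :: AP :: PRIM2(sub)], D=∅>
4. <S=[clo(λx. (x x), ∅) :: 3], E=∅, C=[(λx. (x x)) :: AP :: PRIM2(sub)], D=∅>
5. <S=[clo(λx. (x x), ∅) :: clo(λx. (x x), ∅) :: 3], E=∅, C=[AP :: PRIM2(sub)], D=∅>
6. <S=∅, E={x↦clo(λx. (x x), ∅)}, C=[(x x)], D=[([3], ∅, [PRIM2(sub)])]>
7. <S=∅, E={x↦clo(λx. (x x), ∅)}, C=[x :: x :: AP], D=[([3], ∅, [PRIM2(sub)])]>
8. <S=[clo(λx. (x x), ∅)], E={x↦clo(λx. (x x), ∅)}, C=[x :: AP], D=[([3], ∅, [PRIM2(sub)])]>
9. <S=[clo(λx. (x x), ∅) :: clo(λx. (x x), ∅)], E={x↦clo(λx. (x x), ∅)}, C=[AP], D=[([3], ∅, [PRIM2(sub)])]>
10. <S=∅, E={x↦clo(λx. (x x), ∅)}, C=[(x x)], D=[(∅, {x↦clo(λx. (x x), ∅)}, ∅) :: ([3], ∅, [PRIM2(sub)])]>
11. <S=∅, E={x↦clo(λx. (x x), ∅)}, C=[x :: x :: AP], D=[(∅, {x↦clo(λx. (x x), ∅)}, ∅) :: ([3], ∅, [PRIM2(sub)])]>
12. <S=[clo(λx. (x x), ∅)], E={x↦clo(λx. (x x), ∅)}, C=[x :: AP], D=[(∅, {x↦clo(λx. (x x), ∅)}, ∅) :: ([3], ∅, [PRIM2(sub)])]>
→ 12 transitions taken and the configuration is still not final: no result within 12 steps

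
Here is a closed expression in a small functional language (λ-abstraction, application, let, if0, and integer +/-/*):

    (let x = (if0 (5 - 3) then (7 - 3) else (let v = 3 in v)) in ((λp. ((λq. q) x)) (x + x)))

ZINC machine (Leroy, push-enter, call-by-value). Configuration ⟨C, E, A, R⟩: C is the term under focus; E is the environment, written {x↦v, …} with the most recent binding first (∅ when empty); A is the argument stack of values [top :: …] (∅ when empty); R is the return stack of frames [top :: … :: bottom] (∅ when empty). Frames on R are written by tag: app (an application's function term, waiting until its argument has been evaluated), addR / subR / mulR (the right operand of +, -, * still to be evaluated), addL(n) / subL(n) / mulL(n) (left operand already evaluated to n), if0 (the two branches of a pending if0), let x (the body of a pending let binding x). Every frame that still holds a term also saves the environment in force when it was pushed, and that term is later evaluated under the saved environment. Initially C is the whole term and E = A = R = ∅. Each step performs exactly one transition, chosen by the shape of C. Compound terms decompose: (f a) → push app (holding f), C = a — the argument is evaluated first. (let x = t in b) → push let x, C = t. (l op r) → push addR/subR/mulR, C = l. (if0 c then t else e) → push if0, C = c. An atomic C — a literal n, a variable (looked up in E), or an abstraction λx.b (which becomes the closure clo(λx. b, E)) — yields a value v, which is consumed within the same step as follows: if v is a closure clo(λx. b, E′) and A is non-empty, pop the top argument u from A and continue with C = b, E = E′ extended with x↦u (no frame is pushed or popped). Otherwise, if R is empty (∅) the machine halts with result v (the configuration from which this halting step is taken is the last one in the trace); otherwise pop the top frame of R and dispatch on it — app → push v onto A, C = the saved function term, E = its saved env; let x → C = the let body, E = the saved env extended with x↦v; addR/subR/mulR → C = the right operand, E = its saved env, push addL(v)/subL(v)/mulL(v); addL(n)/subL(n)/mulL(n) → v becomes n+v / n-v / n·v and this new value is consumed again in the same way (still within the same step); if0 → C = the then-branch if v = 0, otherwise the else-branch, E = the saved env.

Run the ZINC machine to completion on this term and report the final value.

Answer: 3

Execution trace:
t=0: ⟨C=(let x = (if0 (5 - 3) then (7 - 3) else (let v = 3 in v)) in ((λp. ((λq. q) x)) (x + x))); E=∅; A=∅; R=∅⟩
t=1: ⟨C=(if0 (5 - 3) then (7 - 3) else (let v = 3 in v)); E=∅; A=∅; R=[let x]⟩
t=2: ⟨C=(5 - 3); E=∅; A=∅; R=[if0 :: let x]⟩
t=3: ⟨C=5; E=∅; A=∅; R=[subR :: if0 :: let x]⟩
t=4: ⟨C=3; E=∅; A=∅; R=[subL(5) :: if0 :: let x]⟩
t=5: ⟨C=(let v = 3 in v); E=∅; A=∅; R=[let x]⟩
t=6: ⟨C=3; E=∅; A=∅; R=[let v :: let x]⟩
t=7: ⟨C=v; E={v↦3}; A=∅; R=[let x]⟩
t=8: ⟨C=((λp. ((λq. q) x)) (x + x)); E={x↦3}; A=∅; R=∅⟩
t=9: ⟨C=(x + x); E={x↦3}; A=∅; R=[app]⟩
t=10: ⟨C=x; E={x↦3}; A=∅; R=[addR :: app]⟩
t=11: ⟨C=x; E={x↦3}; A=∅; R=[addL(3) :: app]⟩
t=12: ⟨C=(λp. ((λq. q) x)); E={x↦3}; A=[6]; R=∅⟩
t=13: ⟨C=((λq. q) x); E={p↦6, x↦3}; A=∅; R=∅⟩
t=14: ⟨C=x; E={p↦6, x↦3}; A=∅; R=[app]⟩
t=15: ⟨C=(λq. q); E={p↦6, x↦3}; A=[3]; R=∅⟩
t=16: ⟨C=q; E={q↦3, p↦6, x↦3}; A=∅; R=∅⟩
→ final value 3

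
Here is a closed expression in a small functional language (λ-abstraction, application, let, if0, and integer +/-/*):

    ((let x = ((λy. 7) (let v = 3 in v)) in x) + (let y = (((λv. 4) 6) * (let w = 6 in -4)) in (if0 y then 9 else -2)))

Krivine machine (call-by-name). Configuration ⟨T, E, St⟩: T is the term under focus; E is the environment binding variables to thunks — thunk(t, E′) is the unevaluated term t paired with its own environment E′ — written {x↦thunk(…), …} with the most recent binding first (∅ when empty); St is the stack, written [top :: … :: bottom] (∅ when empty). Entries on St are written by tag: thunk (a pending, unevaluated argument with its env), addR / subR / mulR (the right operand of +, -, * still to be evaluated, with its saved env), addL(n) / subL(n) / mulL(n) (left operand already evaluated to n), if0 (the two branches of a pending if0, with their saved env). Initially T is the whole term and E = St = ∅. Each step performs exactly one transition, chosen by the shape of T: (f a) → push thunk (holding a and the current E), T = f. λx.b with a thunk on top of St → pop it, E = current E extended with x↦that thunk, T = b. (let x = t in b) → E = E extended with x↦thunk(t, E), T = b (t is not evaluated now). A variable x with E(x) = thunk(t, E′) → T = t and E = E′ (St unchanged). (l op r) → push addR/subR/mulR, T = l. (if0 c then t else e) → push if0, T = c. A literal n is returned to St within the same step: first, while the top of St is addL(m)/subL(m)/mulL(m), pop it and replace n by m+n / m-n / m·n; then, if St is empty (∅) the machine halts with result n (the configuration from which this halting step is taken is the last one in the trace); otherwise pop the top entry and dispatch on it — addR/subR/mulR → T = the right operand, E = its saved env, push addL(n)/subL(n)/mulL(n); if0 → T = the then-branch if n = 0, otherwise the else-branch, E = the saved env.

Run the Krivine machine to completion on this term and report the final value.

0. <T=((let x = ((λy. 7) (let v = 3 in v)) in x) + (let y = (((λv. 4) 6) * (let w = 6 in -4)) in (if0 y then 9 else -2))), E=∅, St=∅>
1. <T=(let x = ((λy. 7) (let v = 3 in v)) in x), E=∅, St=[addR]>
2. <T=x, E={x↦thunk(((λy. 7) (let v = 3 in v)), ∅)}, St=[addR]>
3. <T=((λy. 7) (let v = 3 in v)), E=∅, St=[addR]>
4. <T=(λy. 7), E=∅, St=[thunk :: addR]>
5. <T=7, E={y↦thunk((let v = 3 in v), ∅)}, St=[addR]>
6. <T=(let y = (((λv. 4) 6) * (let w = 6 in -4)) in (if0 y then 9 else -2)), E=∅, St=[addL(7)]>
7. <T=(if0 y then 9 else -2), E={y↦thunk((((λv. 4) 6) * (let w = 6 in -4)), ∅)}, St=[addL(7)]>
8. <T=y, E={y↦thunk((((λv. 4) 6) * (let w = 6 in -4)), ∅)}, St=[if0 :: addL(7)]>
9. <T=(((λv. 4) 6) * (let w = 6 in -4)), E=∅, St=[if0 :: addL(7)]>
10. <T=((λv. 4) 6), E=∅, St=[mulR :: if0 :: addL(7)]>
11. <T=(λv. 4), E=∅, St=[thunk :: mulR :: if0 :: addL(7)]>
12. <T=4, E={v↦thunk(6, ∅)}, St=[mulR :: if0 :: addL(7)]>
13. <T=(let w = 6 in -4), E=∅, St=[mulL(4) :: if0 :: addL(7)]>
14. <T=-4, E={w↦thunk(6, ∅)}, St=[mulL(4) :: if0 :: addL(7)]>
15. <T=-2, E={y↦thunk((((λv. 4) 6) * (let w = 6 in -4)), ∅)}, St=[addL(7)]>
→ final value 5

Answer: 5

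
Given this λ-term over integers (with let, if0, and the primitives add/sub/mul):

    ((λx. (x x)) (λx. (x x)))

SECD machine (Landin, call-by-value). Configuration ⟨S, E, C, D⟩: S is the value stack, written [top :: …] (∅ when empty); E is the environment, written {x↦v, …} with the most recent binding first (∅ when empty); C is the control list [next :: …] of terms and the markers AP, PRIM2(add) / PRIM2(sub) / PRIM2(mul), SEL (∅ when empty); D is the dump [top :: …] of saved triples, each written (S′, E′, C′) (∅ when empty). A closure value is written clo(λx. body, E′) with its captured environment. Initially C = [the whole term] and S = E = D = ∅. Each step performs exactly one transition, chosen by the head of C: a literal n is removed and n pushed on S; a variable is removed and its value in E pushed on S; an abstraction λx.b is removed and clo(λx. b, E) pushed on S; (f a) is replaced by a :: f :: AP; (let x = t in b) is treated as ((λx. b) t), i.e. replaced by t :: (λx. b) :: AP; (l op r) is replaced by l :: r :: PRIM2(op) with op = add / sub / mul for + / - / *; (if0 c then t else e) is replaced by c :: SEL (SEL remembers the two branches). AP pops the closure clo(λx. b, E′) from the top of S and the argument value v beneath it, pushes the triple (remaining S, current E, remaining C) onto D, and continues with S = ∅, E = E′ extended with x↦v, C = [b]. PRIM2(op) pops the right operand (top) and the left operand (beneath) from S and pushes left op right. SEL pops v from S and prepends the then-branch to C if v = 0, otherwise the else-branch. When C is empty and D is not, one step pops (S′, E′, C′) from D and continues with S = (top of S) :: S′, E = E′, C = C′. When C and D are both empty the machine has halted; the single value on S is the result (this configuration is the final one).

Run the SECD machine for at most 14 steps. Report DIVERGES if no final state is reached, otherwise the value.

0. <S=∅, E=∅, C=[((λx. (x x)) (λx. (x x)))], D=∅>
1. <S=∅, E=∅, C=[(λx. (x x)) :: (λx. (x x)) :: AP], D=∅>
2. <S=[clo(λx. (x x), ∅)], E=∅, C=[(λx. (x x)) :: AP], D=∅>
3. <S=[clo(λx. (x x), ∅) :: clo(λx. (x x), ∅)], E=∅, C=[AP], D=∅>
4. <S=∅, E={x↦clo(λx. (x x), ∅)}, C=[(x x)], D=[(∅, ∅, ∅)]>
5. <S=∅, E={x↦clo(λx. (x x), ∅)}, C=[x :: x :: AP], D=[(∅, ∅, ∅)]>
6. <S=[clo(λx. (x x), ∅)], E={x↦clo(λx. (x x), ∅)}, C=[x :: AP], D=[(∅, ∅, ∅)]>
7. <S=[clo(λx. (x x), ∅) :: clo(λx. (x x), ∅)], E={x↦clo(λx. (x x), ∅)}, C=[AP], D=[(∅, ∅, ∅)]>
8. <S=∅, E={x↦clo(λx. (x x), ∅)}, C=[(x x)], D=[(∅, {x↦clo(λx. (x x), ∅)}, ∅) :: (∅, ∅, ∅)]>
9. <S=∅, E={x↦clo(λx. (x x), ∅)}, C=[x :: x :: AP], D=[(∅, {x↦clo(λx. (x x), ∅)}, ∅) :: (∅, ∅, ∅)]>
10. <S=[clo(λx. (x x), ∅)], E={x↦clo(λx. (x x), ∅)}, C=[x :: AP], D=[(∅, {x↦clo(λx. (x x), ∅)}, ∅) :: (∅, ∅, ∅)]>
11. <S=[clo(λx. (x x), ∅) :: clo(λx. (x x), ∅)], E={x↦clo(λx. (x x), ∅)}, C=[AP], D=[(∅, {x↦clo(λx. (x x), ∅)}, ∅) :: (∅, ∅, ∅)]>
12. <S=∅, E={x↦clo(λx. (x x), ∅)}, C=[(x x)], D=[(∅, {x↦clo(λx. (x x), ∅)}, ∅) :: (∅, {x↦clo(λx. (x x), ∅)}, ∅) :: (∅, ∅, ∅)]>
13. <S=∅, E={x↦clo(λx. (x x), ∅)}, C=[x :: x :: AP], D=[(∅, {x↦clo(λx. (x x), ∅)}, ∅) :: (∅, {x↦clo(λx. (x x), ∅)}, ∅) :: (∅, ∅, ∅)]>
14. <S=[clo(λx. (x x), ∅)], E={x↦clo(λx. (x x), ∅)}, C=[x :: AP], D=[(∅, {x↦clo(λx. (x x), ∅)}, ∅) :: (∅, {x↦clo(λx. (x x), ∅)}, ∅) :: (∅, ∅, ∅)]>
→ 14 transitions taken and the configuration is still not final: no result within 14 steps

Answer: DIVERGES (no final state within 14 steps)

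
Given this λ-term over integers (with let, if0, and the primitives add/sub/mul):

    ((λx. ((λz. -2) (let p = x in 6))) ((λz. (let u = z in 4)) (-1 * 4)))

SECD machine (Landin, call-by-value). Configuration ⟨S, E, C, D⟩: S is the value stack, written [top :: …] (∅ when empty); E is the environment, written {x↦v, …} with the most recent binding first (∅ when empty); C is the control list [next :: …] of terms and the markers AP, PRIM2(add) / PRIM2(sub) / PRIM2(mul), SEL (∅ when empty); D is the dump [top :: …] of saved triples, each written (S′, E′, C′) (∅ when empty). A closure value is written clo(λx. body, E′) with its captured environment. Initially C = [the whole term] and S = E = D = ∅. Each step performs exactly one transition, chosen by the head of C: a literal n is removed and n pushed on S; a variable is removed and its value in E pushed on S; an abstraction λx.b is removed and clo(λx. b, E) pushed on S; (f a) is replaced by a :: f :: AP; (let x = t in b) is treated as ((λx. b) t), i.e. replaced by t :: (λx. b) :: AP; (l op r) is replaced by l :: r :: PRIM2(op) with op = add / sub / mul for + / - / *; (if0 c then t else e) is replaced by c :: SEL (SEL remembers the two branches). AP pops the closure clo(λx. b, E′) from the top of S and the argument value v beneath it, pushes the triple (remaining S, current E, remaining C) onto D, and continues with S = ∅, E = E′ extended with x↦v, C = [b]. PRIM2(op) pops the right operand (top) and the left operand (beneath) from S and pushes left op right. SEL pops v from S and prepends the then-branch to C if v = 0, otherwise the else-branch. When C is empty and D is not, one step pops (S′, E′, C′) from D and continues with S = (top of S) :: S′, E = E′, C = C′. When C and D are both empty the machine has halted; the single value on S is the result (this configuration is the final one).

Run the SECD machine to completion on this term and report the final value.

step 0: ⟨S=∅; E=∅; C=[((λx. ((λz. -2) (let p = x in 6))) ((λz. (let u = z in 4)) (-1 * 4)))]; D=∅⟩
step 1: ⟨S=∅; E=∅; C=[((λz. (let u = z in 4)) (-1 * 4)) :: (λx. ((λz. -2) (let p = x in 6))) :: AP]; D=∅⟩
step 2: ⟨S=∅; E=∅; C=[(-1 * 4) :: (λz. (let u = z in 4)) :: AP :: (λx. ((λz. -2) (let p = x in 6))) :: AP]; D=∅⟩
step 3: ⟨S=∅; E=∅; C=[-1 :: 4 :: PRIM2(mul) :: (λz. (let u = z in 4)) :: AP :: (λx. ((λz. -2) (let p = x in 6))) :: AP]; D=∅⟩
step 4: ⟨S=[-1]; E=∅; C=[4 :: PRIM2(mul) :: (λz. (let u = z in 4)) :: AP :: (λx. ((λz. -2) (let p = x in 6))) :: AP]; D=∅⟩
step 5: ⟨S=[4 :: -1]; E=∅; C=[PRIM2(mul) :: (λz. (let u = z in 4)) :: AP :: (λx. ((λz. -2) (let p = x in 6))) :: AP]; D=∅⟩
step 6: ⟨S=[-4]; E=∅; C=[(λz. (let u = z in 4)) :: AP :: (λx. ((λz. -2) (let p = x in 6))) :: AP]; D=∅⟩
step 7: ⟨S=[clo(λz. (let u = z in 4), ∅) :: -4]; E=∅; C=[AP :: (λx. ((λz. -2) (let p = x in 6))) :: AP]; D=∅⟩
step 8: ⟨S=∅; E={z↦-4}; C=[(let u = z in 4)]; D=[(∅, ∅, [(λx. ((λz. -2) (let p = x in 6))) :: AP])]⟩
step 9: ⟨S=∅; E={z↦-4}; C=[z :: (λu. 4) :: AP]; D=[(∅, ∅, [(λx. ((λz. -2) (let p = x in 6))) :: AP])]⟩
step 10: ⟨S=[-4]; E={z↦-4}; C=[(λu. 4) :: AP]; D=[(∅, ∅, [(λx. ((λz. -2) (let p = x in 6))) :: AP])]⟩
step 11: ⟨S=[clo(λu. 4, {z↦-4}) :: -4]; E={z↦-4}; C=[AP]; D=[(∅, ∅, [(λx. ((λz. -2) (let p = x in 6))) :: AP])]⟩
step 12: ⟨S=∅; E={u↦-4, z↦-4}; C=[4]; D=[(∅, {z↦-4}, ∅) :: (∅, ∅, [(λx. ((λz. -2) (let p = x in 6))) :: AP])]⟩
step 13: ⟨S=[4]; E={u↦-4, z↦-4}; C=∅; D=[(∅, {z↦-4}, ∅) :: (∅, ∅, [(λx. ((λz. -2) (let p = x in 6))) :: AP])]⟩
step 14: ⟨S=[4]; E={z↦-4}; C=∅; D=[(∅, ∅, [(λx. ((λz. -2) (let p = x in 6))) :: AP])]⟩
step 15: ⟨S=[4]; E=∅; C=[(λx. ((λz. -2) (let p = x in 6))) :: AP]; D=∅⟩
step 16: ⟨S=[clo(λx. ((λz. -2) (let p = x in 6)), ∅) :: 4]; E=∅; C=[AP]; D=∅⟩
step 17: ⟨S=∅; E={x↦4}; C=[((λz. -2) (let p = x in 6))]; D=[(∅, ∅, ∅)]⟩
step 18: ⟨S=∅; E={x↦4}; C=[(let p = x in 6) :: (λz. -2) :: AP]; D=[(∅, ∅, ∅)]⟩
step 19: ⟨S=∅; E={x↦4}; C=[x :: (λp. 6) :: AP :: (λz. -2) :: AP]; D=[(∅, ∅, ∅)]⟩
step 20: ⟨S=[4]; E={x↦4}; C=[(λp. 6) :: AP :: (λz. -2) :: AP]; D=[(∅, ∅, ∅)]⟩
step 21: ⟨S=[clo(λp. 6, {x↦4}) :: 4]; E={x↦4}; C=[AP :: (λz. -2) :: AP]; D=[(∅, ∅, ∅)]⟩
step 22: ⟨S=∅; E={p↦4, x↦4}; C=[6]; D=[(∅, {x↦4}, [(λz. -2) :: AP]) :: (∅, ∅, ∅)]⟩
step 23: ⟨S=[6]; E={p↦4, x↦4}; C=∅; D=[(∅, {x↦4}, [(λz. -2) :: AP]) :: (∅, ∅, ∅)]⟩
step 24: ⟨S=[6]; E={x↦4}; C=[(λz. -2) :: AP]; D=[(∅, ∅, ∅)]⟩
step 25: ⟨S=[clo(λz. -2, {x↦4}) :: 6]; E={x↦4}; C=[AP]; D=[(∅, ∅, ∅)]⟩
step 26: ⟨S=∅; E={z↦6, x↦4}; C=[-2]; D=[(∅, {x↦4}, ∅) :: (∅, ∅, ∅)]⟩
step 27: ⟨S=[-2]; E={z↦6, x↦4}; C=∅; D=[(∅, {x↦4}, ∅) :: (∅, ∅, ∅)]⟩
step 28: ⟨S=[-2]; E={x↦4}; C=∅; D=[(∅, ∅, ∅)]⟩
step 29: ⟨S=[-2]; E=∅; C=∅; D=∅⟩
→ final value -2

Answer: -2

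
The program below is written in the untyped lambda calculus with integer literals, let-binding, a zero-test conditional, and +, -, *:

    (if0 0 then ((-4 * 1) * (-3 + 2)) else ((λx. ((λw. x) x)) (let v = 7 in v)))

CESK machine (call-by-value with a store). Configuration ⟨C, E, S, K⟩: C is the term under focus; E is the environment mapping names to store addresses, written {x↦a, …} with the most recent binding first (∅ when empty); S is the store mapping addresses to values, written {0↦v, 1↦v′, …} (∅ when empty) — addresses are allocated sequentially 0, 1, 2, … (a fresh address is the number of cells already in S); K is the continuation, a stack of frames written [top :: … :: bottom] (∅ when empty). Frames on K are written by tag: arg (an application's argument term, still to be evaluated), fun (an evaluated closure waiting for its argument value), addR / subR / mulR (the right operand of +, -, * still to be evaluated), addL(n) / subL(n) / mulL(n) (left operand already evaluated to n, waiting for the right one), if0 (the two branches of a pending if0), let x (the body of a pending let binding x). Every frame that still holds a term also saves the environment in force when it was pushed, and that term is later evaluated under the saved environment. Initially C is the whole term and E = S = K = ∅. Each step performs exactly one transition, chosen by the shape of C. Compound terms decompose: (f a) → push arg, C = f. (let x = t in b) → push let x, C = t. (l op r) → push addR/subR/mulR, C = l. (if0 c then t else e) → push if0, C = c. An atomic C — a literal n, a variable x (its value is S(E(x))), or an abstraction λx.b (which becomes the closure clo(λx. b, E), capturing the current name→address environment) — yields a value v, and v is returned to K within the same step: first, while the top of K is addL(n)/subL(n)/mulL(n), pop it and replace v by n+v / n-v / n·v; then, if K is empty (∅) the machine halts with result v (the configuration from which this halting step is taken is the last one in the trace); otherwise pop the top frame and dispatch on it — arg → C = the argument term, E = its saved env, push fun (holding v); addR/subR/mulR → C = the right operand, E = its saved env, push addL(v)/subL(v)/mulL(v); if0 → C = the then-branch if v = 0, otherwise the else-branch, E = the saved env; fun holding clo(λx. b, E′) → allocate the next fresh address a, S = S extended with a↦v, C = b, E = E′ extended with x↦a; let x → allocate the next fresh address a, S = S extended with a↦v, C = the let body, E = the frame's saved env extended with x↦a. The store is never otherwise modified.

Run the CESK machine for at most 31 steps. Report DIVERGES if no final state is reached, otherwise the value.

0. ⟨C=(if0 0 then ((-4 * 1) * (-3 + 2)) else ((λx. ((λw. x) x)) (let v = 7 in v))); E=∅; S=∅; K=∅⟩
1. ⟨C=0; E=∅; S=∅; K=[if0]⟩
2. ⟨C=((-4 * 1) * (-3 + 2)); E=∅; S=∅; K=∅⟩
3. ⟨C=(-4 * 1); E=∅; S=∅; K=[mulR]⟩
4. ⟨C=-4; E=∅; S=∅; K=[mulR :: mulR]⟩
5. ⟨C=1; E=∅; S=∅; K=[mulL(-4) :: mulR]⟩
6. ⟨C=(-3 + 2); E=∅; S=∅; K=[mulL(-4)]⟩
7. ⟨C=-3; E=∅; S=∅; K=[addR :: mulL(-4)]⟩
8. ⟨C=2; E=∅; S=∅; K=[addL(-3) :: mulL(-4)]⟩
→ final value 4

Answer: 4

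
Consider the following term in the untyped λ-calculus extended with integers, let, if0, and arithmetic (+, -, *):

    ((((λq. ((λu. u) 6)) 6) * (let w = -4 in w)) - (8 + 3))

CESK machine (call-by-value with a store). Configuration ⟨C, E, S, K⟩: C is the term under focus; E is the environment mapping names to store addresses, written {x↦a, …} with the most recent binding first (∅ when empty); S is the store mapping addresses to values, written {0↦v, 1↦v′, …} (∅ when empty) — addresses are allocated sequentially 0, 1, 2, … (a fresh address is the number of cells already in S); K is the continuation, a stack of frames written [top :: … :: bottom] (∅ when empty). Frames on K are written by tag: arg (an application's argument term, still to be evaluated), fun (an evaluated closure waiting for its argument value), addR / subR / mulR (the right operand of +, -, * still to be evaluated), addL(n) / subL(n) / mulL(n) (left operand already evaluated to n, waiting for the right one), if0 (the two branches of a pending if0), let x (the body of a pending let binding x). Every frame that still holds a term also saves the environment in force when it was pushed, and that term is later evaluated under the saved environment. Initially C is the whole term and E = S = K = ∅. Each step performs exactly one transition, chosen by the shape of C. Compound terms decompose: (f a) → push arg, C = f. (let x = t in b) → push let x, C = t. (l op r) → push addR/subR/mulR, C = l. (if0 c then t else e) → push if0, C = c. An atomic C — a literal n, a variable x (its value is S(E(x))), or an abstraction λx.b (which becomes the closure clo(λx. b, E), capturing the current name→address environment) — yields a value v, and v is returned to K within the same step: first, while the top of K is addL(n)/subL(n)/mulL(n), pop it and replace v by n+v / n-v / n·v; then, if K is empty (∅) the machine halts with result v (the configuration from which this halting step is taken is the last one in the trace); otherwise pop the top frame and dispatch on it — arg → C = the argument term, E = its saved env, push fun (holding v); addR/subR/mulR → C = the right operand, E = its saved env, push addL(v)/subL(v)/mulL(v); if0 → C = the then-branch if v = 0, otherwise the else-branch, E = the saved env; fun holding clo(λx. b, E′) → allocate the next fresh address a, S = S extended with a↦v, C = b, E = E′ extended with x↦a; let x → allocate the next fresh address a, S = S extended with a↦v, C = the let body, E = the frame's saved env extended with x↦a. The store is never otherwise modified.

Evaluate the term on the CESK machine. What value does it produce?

[0] ⟨C=((((λq. ((λu. u) 6)) 6) * (let w = -4 in w)) - (8 + 3)); E=∅; S=∅; K=∅⟩
[1] ⟨C=(((λq. ((λu. u) 6)) 6) * (let w = -4 in w)); E=∅; S=∅; K=[subR]⟩
[2] ⟨C=((λq. ((λu. u) 6)) 6); E=∅; S=∅; K=[mulR :: subR]⟩
[3] ⟨C=(λq. ((λu. u) 6)); E=∅; S=∅; K=[arg :: mulR :: subR]⟩
[4] ⟨C=6; E=∅; S=∅; K=[fun :: mulR :: subR]⟩
[5] ⟨C=((λu. u) 6); E={q↦0}; S={0↦6}; K=[mulR :: subR]⟩
[6] ⟨C=(λu. u); E={q↦0}; S={0↦6}; K=[arg :: mulR :: subR]⟩
[7] ⟨C=6; E={q↦0}; S={0↦6}; K=[fun :: mulR :: subR]⟩
[8] ⟨C=u; E={u↦1, q↦0}; S={0↦6, 1↦6}; K=[mulR :: subR]⟩
[9] ⟨C=(let w = -4 in w); E=∅; S={0↦6, 1↦6}; K=[mulL(6) :: subR]⟩
[10] ⟨C=-4; E=∅; S={0↦6, 1↦6}; K=[let w :: mulL(6) :: subR]⟩
[11] ⟨C=w; E={w↦2}; S={0↦6, 1↦6, 2↦-4}; K=[mulL(6) :: subR]⟩
[12] ⟨C=(8 + 3); E=∅; S={0↦6, 1↦6, 2↦-4}; K=[subL(-24)]⟩
[13] ⟨C=8; E=∅; S={0↦6, 1↦6, 2↦-4}; K=[addR :: subL(-24)]⟩
[14] ⟨C=3; E=∅; S={0↦6, 1↦6, 2↦-4}; K=[addL(8) :: subL(-24)]⟩
→ final value -35

Answer: -35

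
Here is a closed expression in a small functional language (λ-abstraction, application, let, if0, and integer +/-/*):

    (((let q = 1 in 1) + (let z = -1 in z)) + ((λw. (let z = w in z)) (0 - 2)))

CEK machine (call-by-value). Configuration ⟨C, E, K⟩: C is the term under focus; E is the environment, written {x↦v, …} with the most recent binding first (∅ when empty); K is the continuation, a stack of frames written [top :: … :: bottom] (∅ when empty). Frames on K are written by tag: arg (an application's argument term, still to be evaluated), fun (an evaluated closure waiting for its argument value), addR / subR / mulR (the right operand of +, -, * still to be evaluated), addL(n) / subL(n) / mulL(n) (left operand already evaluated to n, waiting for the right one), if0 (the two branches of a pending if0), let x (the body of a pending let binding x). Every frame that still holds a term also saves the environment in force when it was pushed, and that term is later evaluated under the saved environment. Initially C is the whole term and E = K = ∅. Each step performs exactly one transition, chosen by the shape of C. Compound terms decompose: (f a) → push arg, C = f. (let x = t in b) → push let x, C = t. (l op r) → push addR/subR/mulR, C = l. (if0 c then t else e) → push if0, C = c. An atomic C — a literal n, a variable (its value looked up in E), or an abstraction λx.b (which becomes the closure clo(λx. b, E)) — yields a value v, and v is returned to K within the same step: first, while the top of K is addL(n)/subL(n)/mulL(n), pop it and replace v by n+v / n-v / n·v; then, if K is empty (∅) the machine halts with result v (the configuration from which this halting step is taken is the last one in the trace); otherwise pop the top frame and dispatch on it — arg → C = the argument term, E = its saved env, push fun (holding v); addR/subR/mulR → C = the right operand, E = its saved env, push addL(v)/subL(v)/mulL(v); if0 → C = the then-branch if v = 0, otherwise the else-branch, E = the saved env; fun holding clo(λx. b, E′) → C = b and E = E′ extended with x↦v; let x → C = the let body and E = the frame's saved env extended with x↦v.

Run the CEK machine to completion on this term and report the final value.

Answer: -2

Derivation:
0. ⟨C=(((let q = 1 in 1) + (let z = -1 in z)) + ((λw. (let z = w in z)) (0 - 2))); E=∅; K=∅⟩
1. ⟨C=((let q = 1 in 1) + (let z = -1 in z)); E=∅; K=[addR]⟩
2. ⟨C=(let q = 1 in 1); E=∅; K=[addR :: addR]⟩
3. ⟨C=1; E=∅; K=[let q :: addR :: addR]⟩
4. ⟨C=1; E={q↦1}; K=[addR :: addR]⟩
5. ⟨C=(let z = -1 in z); E=∅; K=[addL(1) :: addR]⟩
6. ⟨C=-1; E=∅; K=[let z :: addL(1) :: addR]⟩
7. ⟨C=z; E={z↦-1}; K=[addL(1) :: addR]⟩
8. ⟨C=((λw. (let z = w in z)) (0 - 2)); E=∅; K=[addL(0)]⟩
9. ⟨C=(λw. (let z = w in z)); E=∅; K=[arg :: addL(0)]⟩
10. ⟨C=(0 - 2); E=∅; K=[fun :: addL(0)]⟩
11. ⟨C=0; E=∅; K=[subR :: fun :: addL(0)]⟩
12. ⟨C=2; E=∅; K=[subL(0) :: fun :: addL(0)]⟩
13. ⟨C=(let z = w in z); E={w↦-2}; K=[addL(0)]⟩
14. ⟨C=w; E={w↦-2}; K=[let z :: addL(0)]⟩
15. ⟨C=z; E={z↦-2, w↦-2}; K=[addL(0)]⟩
→ final value -2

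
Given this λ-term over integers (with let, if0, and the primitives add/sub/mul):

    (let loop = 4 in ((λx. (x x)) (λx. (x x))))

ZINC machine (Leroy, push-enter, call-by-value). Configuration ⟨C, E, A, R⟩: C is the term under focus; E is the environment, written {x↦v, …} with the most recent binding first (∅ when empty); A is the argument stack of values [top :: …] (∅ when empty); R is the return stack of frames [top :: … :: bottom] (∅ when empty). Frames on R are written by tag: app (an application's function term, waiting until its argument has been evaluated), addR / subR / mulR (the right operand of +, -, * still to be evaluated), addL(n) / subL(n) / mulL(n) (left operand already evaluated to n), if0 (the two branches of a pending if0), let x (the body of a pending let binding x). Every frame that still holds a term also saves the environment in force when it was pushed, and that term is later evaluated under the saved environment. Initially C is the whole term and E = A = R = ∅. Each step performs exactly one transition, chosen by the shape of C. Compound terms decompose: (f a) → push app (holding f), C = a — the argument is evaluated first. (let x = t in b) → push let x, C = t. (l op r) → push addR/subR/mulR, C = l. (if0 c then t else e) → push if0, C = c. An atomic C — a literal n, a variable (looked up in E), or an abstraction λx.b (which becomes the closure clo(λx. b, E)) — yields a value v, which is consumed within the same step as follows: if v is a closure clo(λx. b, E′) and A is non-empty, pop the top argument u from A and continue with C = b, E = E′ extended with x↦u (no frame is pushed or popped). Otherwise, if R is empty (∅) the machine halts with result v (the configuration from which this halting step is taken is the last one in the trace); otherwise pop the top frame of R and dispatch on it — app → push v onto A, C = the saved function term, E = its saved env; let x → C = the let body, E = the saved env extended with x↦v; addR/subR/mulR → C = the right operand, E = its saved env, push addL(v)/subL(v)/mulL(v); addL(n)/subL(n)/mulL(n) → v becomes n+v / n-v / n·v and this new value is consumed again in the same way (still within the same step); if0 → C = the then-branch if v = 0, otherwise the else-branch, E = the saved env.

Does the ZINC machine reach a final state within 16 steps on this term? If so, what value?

Answer: DIVERGES (no final state within 16 steps)

Derivation:
t=0: ⟨C=(let loop = 4 in ((λx. (x x)) (λx. (x x)))); E=∅; A=∅; R=∅⟩
t=1: ⟨C=4; E=∅; A=∅; R=[let loop]⟩
t=2: ⟨C=((λx. (x x)) (λx. (x x))); E={loop↦4}; A=∅; R=∅⟩
t=3: ⟨C=(λx. (x x)); E={loop↦4}; A=∅; R=[app]⟩
t=4: ⟨C=(λx. (x x)); E={loop↦4}; A=[clo(λx. (x x), {loop↦4})]; R=∅⟩
t=5: ⟨C=(x x); E={x↦clo(λx. (x x), {loop↦4}), loop↦4}; A=∅; R=∅⟩
t=6: ⟨C=x; E={x↦clo(λx. (x x), {loop↦4}), loop↦4}; A=∅; R=[app]⟩
t=7: ⟨C=x; E={x↦clo(λx. (x x), {loop↦4}), loop↦4}; A=[clo(λx. (x x), {loop↦4})]; R=∅⟩
… configuration repeats with period 3 (steps 5–7 recur indefinitely) …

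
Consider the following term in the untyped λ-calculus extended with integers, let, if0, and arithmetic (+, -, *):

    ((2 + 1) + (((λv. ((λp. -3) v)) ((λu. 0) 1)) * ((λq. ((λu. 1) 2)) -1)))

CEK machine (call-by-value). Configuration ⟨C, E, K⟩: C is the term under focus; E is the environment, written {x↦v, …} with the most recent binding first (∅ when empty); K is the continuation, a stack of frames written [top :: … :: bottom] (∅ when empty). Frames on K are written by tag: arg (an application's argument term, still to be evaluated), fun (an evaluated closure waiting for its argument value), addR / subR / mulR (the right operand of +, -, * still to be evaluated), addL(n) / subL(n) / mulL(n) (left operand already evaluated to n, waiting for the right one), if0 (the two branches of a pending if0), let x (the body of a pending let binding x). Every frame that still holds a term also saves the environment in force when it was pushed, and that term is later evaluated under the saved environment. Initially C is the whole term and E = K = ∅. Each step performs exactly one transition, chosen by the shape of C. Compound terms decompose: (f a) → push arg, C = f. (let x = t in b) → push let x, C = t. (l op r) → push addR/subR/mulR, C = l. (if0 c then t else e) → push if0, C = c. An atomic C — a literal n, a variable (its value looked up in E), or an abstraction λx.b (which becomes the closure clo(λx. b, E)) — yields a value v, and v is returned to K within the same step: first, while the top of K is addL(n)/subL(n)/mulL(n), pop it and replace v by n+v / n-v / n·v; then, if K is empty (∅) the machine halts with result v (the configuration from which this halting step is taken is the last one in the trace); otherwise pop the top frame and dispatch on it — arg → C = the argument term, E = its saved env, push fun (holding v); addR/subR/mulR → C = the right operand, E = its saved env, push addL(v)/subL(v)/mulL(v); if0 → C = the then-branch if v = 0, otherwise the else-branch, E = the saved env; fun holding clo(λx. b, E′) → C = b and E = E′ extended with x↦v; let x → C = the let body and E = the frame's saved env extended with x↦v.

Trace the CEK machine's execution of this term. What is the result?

step 0: ⟨C=((2 + 1) + (((λv. ((λp. -3) v)) ((λu. 0) 1)) * ((λq. ((λu. 1) 2)) -1))); E=∅; K=∅⟩
step 1: ⟨C=(2 + 1); E=∅; K=[addR]⟩
step 2: ⟨C=2; E=∅; K=[addR :: addR]⟩
step 3: ⟨C=1; E=∅; K=[addL(2) :: addR]⟩
step 4: ⟨C=(((λv. ((λp. -3) v)) ((λu. 0) 1)) * ((λq. ((λu. 1) 2)) -1)); E=∅; K=[addL(3)]⟩
step 5: ⟨C=((λv. ((λp. -3) v)) ((λu. 0) 1)); E=∅; K=[mulR :: addL(3)]⟩
step 6: ⟨C=(λv. ((λp. -3) v)); E=∅; K=[arg :: mulR :: addL(3)]⟩
step 7: ⟨C=((λu. 0) 1); E=∅; K=[fun :: mulR :: addL(3)]⟩
step 8: ⟨C=(λu. 0); E=∅; K=[arg :: fun :: mulR :: addL(3)]⟩
step 9: ⟨C=1; E=∅; K=[fun :: fun :: mulR :: addL(3)]⟩
step 10: ⟨C=0; E={u↦1}; K=[fun :: mulR :: addL(3)]⟩
step 11: ⟨C=((λp. -3) v); E={v↦0}; K=[mulR :: addL(3)]⟩
step 12: ⟨C=(λp. -3); E={v↦0}; K=[arg :: mulR :: addL(3)]⟩
step 13: ⟨C=v; E={v↦0}; K=[fun :: mulR :: addL(3)]⟩
step 14: ⟨C=-3; E={p↦0, v↦0}; K=[mulR :: addL(3)]⟩
step 15: ⟨C=((λq. ((λu. 1) 2)) -1); E=∅; K=[mulL(-3) :: addL(3)]⟩
step 16: ⟨C=(λq. ((λu. 1) 2)); E=∅; K=[arg :: mulL(-3) :: addL(3)]⟩
step 17: ⟨C=-1; E=∅; K=[fun :: mulL(-3) :: addL(3)]⟩
step 18: ⟨C=((λu. 1) 2); E={q↦-1}; K=[mulL(-3) :: addL(3)]⟩
step 19: ⟨C=(λu. 1); E={q↦-1}; K=[arg :: mulL(-3) :: addL(3)]⟩
step 20: ⟨C=2; E={q↦-1}; K=[fun :: mulL(-3) :: addL(3)]⟩
step 21: ⟨C=1; E={u↦2, q↦-1}; K=[mulL(-3) :: addL(3)]⟩
→ final value 0

Answer: 0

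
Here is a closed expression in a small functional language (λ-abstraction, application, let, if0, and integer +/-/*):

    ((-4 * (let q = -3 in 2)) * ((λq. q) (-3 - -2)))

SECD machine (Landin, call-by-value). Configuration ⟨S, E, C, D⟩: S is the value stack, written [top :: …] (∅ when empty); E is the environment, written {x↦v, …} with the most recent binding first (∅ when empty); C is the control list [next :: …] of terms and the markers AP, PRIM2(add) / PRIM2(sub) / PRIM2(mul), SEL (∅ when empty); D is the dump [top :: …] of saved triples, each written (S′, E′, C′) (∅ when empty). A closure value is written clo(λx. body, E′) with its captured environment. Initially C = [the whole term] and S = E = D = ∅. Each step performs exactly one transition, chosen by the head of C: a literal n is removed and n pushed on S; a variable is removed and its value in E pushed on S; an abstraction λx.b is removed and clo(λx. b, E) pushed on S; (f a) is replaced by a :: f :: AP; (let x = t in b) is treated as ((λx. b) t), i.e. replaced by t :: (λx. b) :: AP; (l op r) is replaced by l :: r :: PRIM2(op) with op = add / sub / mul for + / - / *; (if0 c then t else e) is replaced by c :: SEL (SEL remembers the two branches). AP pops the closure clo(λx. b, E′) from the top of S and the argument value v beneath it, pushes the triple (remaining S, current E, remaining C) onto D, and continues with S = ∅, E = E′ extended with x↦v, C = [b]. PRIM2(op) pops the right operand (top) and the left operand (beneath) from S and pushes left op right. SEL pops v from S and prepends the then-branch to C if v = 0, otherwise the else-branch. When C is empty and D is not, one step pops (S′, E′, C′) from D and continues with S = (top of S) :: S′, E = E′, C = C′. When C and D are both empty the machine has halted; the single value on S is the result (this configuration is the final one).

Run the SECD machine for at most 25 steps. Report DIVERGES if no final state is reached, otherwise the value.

Answer: 8

Machine steps:
t=0: [S=∅ | E=∅ | C=[((-4 * (let q = -3 in 2)) * ((λq. q) (-3 - -2)))] | D=∅]
t=1: [S=∅ | E=∅ | C=[(-4 * (let q = -3 in 2)) :: ((λq. q) (-3 - -2)) :: PRIM2(mul)] | D=∅]
t=2: [S=∅ | E=∅ | C=[-4 :: (let q = -3 in 2) :: PRIM2(mul) :: ((λq. q) (-3 - -2)) :: PRIM2(mul)] | D=∅]
t=3: [S=[-4] | E=∅ | C=[(let q = -3 in 2) :: PRIM2(mul) :: ((λq. q) (-3 - -2)) :: PRIM2(mul)] | D=∅]
t=4: [S=[-4] | E=∅ | C=[-3 :: (λq. 2) :: AP :: PRIM2(mul) :: ((λq. q) (-3 - -2)) :: PRIM2(mul)] | D=∅]
t=5: [S=[-3 :: -4] | E=∅ | C=[(λq. 2) :: AP :: PRIM2(mul) :: ((λq. q) (-3 - -2)) :: PRIM2(mul)] | D=∅]
t=6: [S=[clo(λq. 2, ∅) :: -3 :: -4] | E=∅ | C=[AP :: PRIM2(mul) :: ((λq. q) (-3 - -2)) :: PRIM2(mul)] | D=∅]
t=7: [S=∅ | E={q↦-3} | C=[2] | D=[([-4], ∅, [PRIM2(mul) :: ((λq. q) (-3 - -2)) :: PRIM2(mul)])]]
t=8: [S=[2] | E={q↦-3} | C=∅ | D=[([-4], ∅, [PRIM2(mul) :: ((λq. q) (-3 - -2)) :: PRIM2(mul)])]]
t=9: [S=[2 :: -4] | E=∅ | C=[PRIM2(mul) :: ((λq. q) (-3 - -2)) :: PRIM2(mul)] | D=∅]
t=10: [S=[-8] | E=∅ | C=[((λq. q) (-3 - -2)) :: PRIM2(mul)] | D=∅]
t=11: [S=[-8] | E=∅ | C=[(-3 - -2) :: (λq. q) :: AP :: PRIM2(mul)] | D=∅]
t=12: [S=[-8] | E=∅ | C=[-3 :: -2 :: PRIM2(sub) :: (λq. q) :: AP :: PRIM2(mul)] | D=∅]
t=13: [S=[-3 :: -8] | E=∅ | C=[-2 :: PRIM2(sub) :: (λq. q) :: AP :: PRIM2(mul)] | D=∅]
t=14: [S=[-2 :: -3 :: -8] | E=∅ | C=[PRIM2(sub) :: (λq. q) :: AP :: PRIM2(mul)] | D=∅]
t=15: [S=[-1 :: -8] | E=∅ | C=[(λq. q) :: AP :: PRIM2(mul)] | D=∅]
t=16: [S=[clo(λq. q, ∅) :: -1 :: -8] | E=∅ | C=[AP :: PRIM2(mul)] | D=∅]
t=17: [S=∅ | E={q↦-1} | C=[q] | D=[([-8], ∅, [PRIM2(mul)])]]
t=18: [S=[-1] | E={q↦-1} | C=∅ | D=[([-8], ∅, [PRIM2(mul)])]]
t=19: [S=[-1 :: -8] | E=∅ | C=[PRIM2(mul)] | D=∅]
t=20: [S=[8] | E=∅ | C=∅ | D=∅]
→ final value 8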